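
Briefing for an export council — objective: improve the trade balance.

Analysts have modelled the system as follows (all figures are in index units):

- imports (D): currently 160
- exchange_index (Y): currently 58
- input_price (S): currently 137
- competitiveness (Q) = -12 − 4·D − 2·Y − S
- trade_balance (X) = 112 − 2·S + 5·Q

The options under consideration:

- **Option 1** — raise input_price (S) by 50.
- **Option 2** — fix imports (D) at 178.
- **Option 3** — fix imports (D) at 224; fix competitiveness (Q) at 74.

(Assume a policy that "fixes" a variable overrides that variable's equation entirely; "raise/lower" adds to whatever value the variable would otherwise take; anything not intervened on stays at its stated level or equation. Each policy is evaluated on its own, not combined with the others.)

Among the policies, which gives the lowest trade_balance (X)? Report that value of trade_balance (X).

Option 1 (S + 50):
  D = 160
  Y = 58
  S = 137 + 50 = 187
  Q = -12 − 4·160 − 2·58 − 187 = -955
  X = 112 − 2·187 + 5·(-955) = -5037
Option 2 (D := 178):
  D = 178
  Y = 58
  S = 137
  Q = -12 − 4·178 − 2·58 − 137 = -977
  X = 112 − 2·137 + 5·(-977) = -5047
Option 3 (D := 224, Q := 74):
  D = 224
  Y = 58
  S = 137
  Q = 74
  X = 112 − 2·137 + 5·74 = 208
Comparing — Option 1: X=-5037, Option 2: X=-5047, Option 3: X=208. Lowest is -5047 (Option 2).

-5047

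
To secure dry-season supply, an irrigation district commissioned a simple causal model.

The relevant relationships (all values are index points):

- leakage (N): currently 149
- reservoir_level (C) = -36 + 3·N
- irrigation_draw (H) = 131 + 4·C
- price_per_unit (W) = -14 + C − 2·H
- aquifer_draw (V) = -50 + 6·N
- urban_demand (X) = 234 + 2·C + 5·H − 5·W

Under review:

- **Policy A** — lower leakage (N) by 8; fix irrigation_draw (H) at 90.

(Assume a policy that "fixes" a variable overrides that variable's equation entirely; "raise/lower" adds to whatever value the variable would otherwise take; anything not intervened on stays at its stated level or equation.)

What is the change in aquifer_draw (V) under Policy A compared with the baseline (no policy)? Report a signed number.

-48

Baseline:
  N = 149
  V = -50 + 6·149 = 844
Policy A (N − 8, H := 90):
  N = 149 − 8 = 141
  V = -50 + 6·141 = 796
Change in V: 796 − 844 = -48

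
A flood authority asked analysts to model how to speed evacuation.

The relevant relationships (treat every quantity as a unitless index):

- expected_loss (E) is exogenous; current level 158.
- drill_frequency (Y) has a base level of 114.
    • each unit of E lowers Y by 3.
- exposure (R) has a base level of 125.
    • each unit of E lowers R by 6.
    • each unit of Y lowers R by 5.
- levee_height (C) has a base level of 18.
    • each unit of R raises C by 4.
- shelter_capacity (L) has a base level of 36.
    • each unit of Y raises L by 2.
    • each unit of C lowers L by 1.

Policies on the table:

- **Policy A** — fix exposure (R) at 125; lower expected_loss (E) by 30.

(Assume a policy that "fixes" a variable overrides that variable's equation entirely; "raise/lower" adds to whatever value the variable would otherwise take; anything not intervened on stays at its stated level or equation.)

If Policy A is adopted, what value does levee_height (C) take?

518

Policy A (R := 125, E − 30):
  E = 158 − 30 = 128
  Y = 114 − 3·128 = -270
  R = 125
  C = 18 + 4·125 = 518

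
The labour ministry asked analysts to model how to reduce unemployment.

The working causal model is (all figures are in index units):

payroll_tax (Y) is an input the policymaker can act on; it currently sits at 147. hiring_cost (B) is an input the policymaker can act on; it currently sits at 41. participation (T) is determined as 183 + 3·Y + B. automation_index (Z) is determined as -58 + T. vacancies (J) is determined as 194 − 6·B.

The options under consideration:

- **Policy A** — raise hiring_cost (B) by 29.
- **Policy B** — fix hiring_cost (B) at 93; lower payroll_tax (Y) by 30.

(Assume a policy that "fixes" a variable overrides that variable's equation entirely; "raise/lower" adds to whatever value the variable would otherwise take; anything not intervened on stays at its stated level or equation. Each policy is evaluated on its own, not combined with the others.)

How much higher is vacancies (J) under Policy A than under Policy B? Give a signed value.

Policy A (B + 29):
  B = 41 + 29 = 70
  J = 194 − 6·70 = -226
Policy B (B := 93, Y − 30):
  B = 93
  J = 194 − 6·93 = -364
J: -226 − (-364) = 138

138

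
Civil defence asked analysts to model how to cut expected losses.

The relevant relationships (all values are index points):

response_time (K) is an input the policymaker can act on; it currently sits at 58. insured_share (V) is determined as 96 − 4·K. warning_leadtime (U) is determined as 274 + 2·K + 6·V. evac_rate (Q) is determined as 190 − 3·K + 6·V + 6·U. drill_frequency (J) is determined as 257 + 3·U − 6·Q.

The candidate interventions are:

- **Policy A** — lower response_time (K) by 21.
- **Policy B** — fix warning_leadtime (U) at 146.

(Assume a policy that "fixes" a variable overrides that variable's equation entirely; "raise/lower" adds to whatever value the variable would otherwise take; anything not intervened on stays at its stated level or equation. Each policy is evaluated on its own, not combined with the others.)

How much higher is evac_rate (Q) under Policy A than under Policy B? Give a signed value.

-93

Policy A (K − 21):
  K = 58 − 21 = 37
  V = 96 − 4·37 = -52
  U = 274 + 2·37 + 6·(-52) = 36
  Q = 190 − 3·37 + 6·(-52) + 6·36 = -17
Policy B (U := 146):
  K = 58
  V = 96 − 4·58 = -136
  U = 146
  Q = 190 − 3·58 + 6·(-136) + 6·146 = 76
Q: -17 − 76 = -93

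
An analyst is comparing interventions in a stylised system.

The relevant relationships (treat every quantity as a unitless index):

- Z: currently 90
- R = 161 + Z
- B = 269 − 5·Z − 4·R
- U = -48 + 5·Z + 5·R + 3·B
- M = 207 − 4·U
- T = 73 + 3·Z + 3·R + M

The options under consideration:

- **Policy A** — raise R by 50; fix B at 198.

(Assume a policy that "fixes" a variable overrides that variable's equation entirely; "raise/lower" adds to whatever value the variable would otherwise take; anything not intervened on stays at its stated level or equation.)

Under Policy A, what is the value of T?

Policy A (R + 50, B := 198):
  Z = 90
  R = 161 + 90 (+50 from intervention) = 301
  B = 198
  U = -48 + 5·90 + 5·301 + 3·198 = 2501
  M = 207 − 4·2501 = -9797
  T = 73 + 3·90 + 3·301 + (-9797) = -8551

-8551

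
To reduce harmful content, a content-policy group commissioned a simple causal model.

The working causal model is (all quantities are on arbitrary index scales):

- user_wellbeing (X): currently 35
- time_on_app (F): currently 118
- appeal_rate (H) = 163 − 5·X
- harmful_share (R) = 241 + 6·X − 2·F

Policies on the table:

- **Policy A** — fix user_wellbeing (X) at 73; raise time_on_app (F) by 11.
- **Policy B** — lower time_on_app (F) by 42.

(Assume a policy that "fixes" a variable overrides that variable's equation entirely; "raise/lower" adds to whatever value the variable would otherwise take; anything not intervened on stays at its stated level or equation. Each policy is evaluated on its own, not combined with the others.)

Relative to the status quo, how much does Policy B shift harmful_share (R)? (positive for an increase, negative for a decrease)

Baseline:
  X = 35
  F = 118
  R = 241 + 6·35 − 2·118 = 215
Policy B (F − 42):
  X = 35
  F = 118 − 42 = 76
  R = 241 + 6·35 − 2·76 = 299
Change in R: 299 − 215 = 84

84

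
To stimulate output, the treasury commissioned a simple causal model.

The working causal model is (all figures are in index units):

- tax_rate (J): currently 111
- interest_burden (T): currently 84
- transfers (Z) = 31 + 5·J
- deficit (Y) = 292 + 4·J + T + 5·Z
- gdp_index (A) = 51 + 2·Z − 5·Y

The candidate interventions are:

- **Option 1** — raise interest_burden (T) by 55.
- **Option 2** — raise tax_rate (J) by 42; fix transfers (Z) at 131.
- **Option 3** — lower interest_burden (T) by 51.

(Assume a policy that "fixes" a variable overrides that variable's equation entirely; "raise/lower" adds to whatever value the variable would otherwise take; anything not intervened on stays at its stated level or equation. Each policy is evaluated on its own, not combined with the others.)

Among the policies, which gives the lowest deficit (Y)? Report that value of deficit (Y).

Option 1 (T + 55):
  J = 111
  T = 84 + 55 = 139
  Z = 31 + 5·111 = 586
  Y = 292 + 4·111 + 139 + 5·586 = 3805
Option 2 (J + 42, Z := 131):
  J = 111 + 42 = 153
  T = 84
  Z = 131
  Y = 292 + 4·153 + 84 + 5·131 = 1643
Option 3 (T − 51):
  J = 111
  T = 84 − 51 = 33
  Z = 31 + 5·111 = 586
  Y = 292 + 4·111 + 33 + 5·586 = 3699
Comparing — Option 1: Y=3805, Option 2: Y=1643, Option 3: Y=3699. Lowest is 1643 (Option 2).

1643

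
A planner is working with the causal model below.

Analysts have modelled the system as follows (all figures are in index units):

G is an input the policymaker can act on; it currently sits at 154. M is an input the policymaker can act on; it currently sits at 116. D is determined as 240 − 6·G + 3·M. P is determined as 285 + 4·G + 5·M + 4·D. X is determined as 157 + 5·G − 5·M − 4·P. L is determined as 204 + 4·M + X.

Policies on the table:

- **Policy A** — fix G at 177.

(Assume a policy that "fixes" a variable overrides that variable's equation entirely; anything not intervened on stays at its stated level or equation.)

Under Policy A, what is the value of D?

-474

Policy A (G := 177):
  G = 177
  M = 116
  D = 240 − 6·177 + 3·116 = -474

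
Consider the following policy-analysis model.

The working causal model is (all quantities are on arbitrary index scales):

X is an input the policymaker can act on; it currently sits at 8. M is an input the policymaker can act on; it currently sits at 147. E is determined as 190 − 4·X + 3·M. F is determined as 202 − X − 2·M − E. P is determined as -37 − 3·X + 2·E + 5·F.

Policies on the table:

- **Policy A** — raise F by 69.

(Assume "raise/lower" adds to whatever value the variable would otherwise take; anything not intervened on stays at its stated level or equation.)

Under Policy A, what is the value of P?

Policy A (F + 69):
  X = 8
  M = 147
  E = 190 − 4·8 + 3·147 = 599
  F = 202 − 8 − 2·147 − 599 (+69 from intervention) = -630
  P = -37 − 3·8 + 2·599 + 5·(-630) = -2013

-2013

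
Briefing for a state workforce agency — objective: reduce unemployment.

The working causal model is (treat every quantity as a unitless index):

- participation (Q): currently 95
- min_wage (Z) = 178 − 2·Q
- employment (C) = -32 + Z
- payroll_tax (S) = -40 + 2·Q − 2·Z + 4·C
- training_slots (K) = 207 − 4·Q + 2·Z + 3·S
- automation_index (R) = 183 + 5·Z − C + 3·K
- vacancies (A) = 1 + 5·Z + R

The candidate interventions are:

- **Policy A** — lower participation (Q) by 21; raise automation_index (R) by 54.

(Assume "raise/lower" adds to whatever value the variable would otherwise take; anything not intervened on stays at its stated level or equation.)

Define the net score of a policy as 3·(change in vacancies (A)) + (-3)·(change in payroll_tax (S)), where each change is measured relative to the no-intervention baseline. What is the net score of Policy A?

3816

Baseline:
  Q = 95
  Z = 178 − 2·95 = -12
  C = -32 + (-12) = -44
  S = -40 + 2·95 − 2·(-12) + 4·(-44) = -2
  K = 207 − 4·95 + 2·(-12) + 3·(-2) = -203
  R = 183 + 5·(-12) − (-44) + 3·(-203) = -442
  A = 1 + 5·(-12) + (-442) = -501
Policy A (Q − 21, R + 54):
  Q = 95 − 21 = 74
  Z = 178 − 2·74 = 30
  C = -32 + 30 = -2
  S = -40 + 2·74 − 2·30 + 4·(-2) = 40
  K = 207 − 4·74 + 2·30 + 3·40 = 91
  R = 183 + 5·30 − (-2) + 3·91 (+54 from intervention) = 662
  A = 1 + 5·30 + 662 = 813
ΔA = 813 − (-501) = 1314; ΔS = 40 − (-2) = 42
Score = 3·1314 + (-3)·42 = 3816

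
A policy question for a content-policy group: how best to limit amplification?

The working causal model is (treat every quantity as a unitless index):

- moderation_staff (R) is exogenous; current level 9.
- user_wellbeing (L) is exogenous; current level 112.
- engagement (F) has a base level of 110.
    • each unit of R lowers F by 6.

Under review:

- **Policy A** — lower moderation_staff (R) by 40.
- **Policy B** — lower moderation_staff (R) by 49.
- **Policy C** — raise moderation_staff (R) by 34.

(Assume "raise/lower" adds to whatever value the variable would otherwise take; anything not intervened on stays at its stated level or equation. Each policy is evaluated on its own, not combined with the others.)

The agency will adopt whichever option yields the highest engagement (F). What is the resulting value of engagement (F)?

Policy A (R − 40):
  R = 9 − 40 = -31
  F = 110 − 6·(-31) = 296
Policy B (R − 49):
  R = 9 − 49 = -40
  F = 110 − 6·(-40) = 350
Policy C (R + 34):
  R = 9 + 34 = 43
  F = 110 − 6·43 = -148
Comparing — Policy A: F=296, Policy B: F=350, Policy C: F=-148. Highest is 350 (Policy B).

350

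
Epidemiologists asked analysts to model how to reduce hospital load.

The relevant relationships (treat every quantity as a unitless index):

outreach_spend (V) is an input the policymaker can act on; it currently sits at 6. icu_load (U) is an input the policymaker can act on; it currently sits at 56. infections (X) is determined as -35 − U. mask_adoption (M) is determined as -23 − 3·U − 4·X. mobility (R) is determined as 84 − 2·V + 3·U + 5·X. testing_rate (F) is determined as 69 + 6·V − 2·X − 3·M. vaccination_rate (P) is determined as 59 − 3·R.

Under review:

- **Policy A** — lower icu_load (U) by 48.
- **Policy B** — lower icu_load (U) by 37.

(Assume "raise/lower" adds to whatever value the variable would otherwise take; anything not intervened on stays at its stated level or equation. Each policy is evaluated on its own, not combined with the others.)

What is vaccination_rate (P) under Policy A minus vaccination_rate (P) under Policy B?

-66

Policy A (U − 48):
  V = 6
  U = 56 − 48 = 8
  X = -35 − 8 = -43
  R = 84 − 2·6 + 3·8 + 5·(-43) = -119
  P = 59 − 3·(-119) = 416
Policy B (U − 37):
  V = 6
  U = 56 − 37 = 19
  X = -35 − 19 = -54
  R = 84 − 2·6 + 3·19 + 5·(-54) = -141
  P = 59 − 3·(-141) = 482
P: 416 − 482 = -66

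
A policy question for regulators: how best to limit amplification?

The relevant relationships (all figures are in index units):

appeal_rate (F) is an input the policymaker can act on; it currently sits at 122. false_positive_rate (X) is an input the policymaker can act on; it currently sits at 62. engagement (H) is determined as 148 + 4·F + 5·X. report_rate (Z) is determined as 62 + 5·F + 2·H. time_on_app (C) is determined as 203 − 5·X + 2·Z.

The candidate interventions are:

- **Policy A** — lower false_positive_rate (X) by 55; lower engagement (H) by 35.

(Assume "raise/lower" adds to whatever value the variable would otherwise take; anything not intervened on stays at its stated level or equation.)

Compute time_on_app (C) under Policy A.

Policy A (X − 55, H − 35):
  F = 122
  X = 62 − 55 = 7
  H = 148 + 4·122 + 5·7 (−35 from intervention) = 636
  Z = 62 + 5·122 + 2·636 = 1944
  C = 203 − 5·7 + 2·1944 = 4056

4056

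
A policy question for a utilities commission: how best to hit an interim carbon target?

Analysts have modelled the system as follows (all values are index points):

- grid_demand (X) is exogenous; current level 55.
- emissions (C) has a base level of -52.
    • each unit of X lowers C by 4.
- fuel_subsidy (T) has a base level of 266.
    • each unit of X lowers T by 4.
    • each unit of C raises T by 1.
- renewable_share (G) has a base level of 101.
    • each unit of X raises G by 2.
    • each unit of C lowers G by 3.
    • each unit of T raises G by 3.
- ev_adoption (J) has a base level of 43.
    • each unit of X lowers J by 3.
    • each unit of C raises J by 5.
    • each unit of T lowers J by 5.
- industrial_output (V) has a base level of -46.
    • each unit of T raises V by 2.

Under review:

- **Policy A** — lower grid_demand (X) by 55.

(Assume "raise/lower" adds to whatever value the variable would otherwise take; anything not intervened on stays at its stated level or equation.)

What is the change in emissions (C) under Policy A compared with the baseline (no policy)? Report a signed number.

Baseline:
  X = 55
  C = -52 − 4·55 = -272
Policy A (X − 55):
  X = 55 − 55 = 0
  C = -52 − 4·0 = -52
Change in C: -52 − (-272) = 220

220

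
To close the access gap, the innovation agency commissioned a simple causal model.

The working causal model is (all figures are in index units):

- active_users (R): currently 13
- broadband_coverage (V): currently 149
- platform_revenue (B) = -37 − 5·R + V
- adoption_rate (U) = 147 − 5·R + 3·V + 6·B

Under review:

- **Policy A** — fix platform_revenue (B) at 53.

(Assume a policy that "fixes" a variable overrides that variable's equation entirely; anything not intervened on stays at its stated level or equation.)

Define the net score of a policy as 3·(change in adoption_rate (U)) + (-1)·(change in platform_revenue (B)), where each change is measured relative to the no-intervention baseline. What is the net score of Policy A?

102

Baseline:
  R = 13
  V = 149
  B = -37 − 5·13 + 149 = 47
  U = 147 − 5·13 + 3·149 + 6·47 = 811
Policy A (B := 53):
  R = 13
  V = 149
  B = 53
  U = 147 − 5·13 + 3·149 + 6·53 = 847
ΔU = 847 − 811 = 36; ΔB = 53 − 47 = 6
Score = 3·36 + (-1)·6 = 102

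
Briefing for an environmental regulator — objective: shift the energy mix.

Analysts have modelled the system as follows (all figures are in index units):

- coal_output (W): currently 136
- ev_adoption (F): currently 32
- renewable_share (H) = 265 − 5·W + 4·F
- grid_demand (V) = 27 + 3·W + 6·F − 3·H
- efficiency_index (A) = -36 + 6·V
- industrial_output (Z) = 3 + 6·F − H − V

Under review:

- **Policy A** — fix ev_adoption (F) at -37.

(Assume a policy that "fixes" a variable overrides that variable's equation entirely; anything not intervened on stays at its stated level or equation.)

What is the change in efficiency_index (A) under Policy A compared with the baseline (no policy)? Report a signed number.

Baseline:
  W = 136
  F = 32
  H = 265 − 5·136 + 4·32 = -287
  V = 27 + 3·136 + 6·32 − 3·(-287) = 1488
  A = -36 + 6·1488 = 8892
Policy A (F := -37):
  W = 136
  F = -37
  H = 265 − 5·136 + 4·(-37) = -563
  V = 27 + 3·136 + 6·(-37) − 3·(-563) = 1902
  A = -36 + 6·1902 = 11376
Change in A: 11376 − 8892 = 2484

2484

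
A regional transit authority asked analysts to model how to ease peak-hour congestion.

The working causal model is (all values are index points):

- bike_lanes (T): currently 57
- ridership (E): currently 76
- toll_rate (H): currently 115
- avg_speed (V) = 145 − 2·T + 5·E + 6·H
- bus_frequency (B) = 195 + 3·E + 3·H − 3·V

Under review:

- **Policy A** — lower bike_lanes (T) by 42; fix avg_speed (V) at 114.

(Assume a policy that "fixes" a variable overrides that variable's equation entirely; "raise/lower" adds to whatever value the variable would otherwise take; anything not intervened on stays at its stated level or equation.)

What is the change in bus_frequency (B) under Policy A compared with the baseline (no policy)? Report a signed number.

2961

Baseline:
  T = 57
  E = 76
  H = 115
  V = 145 − 2·57 + 5·76 + 6·115 = 1101
  B = 195 + 3·76 + 3·115 − 3·1101 = -2535
Policy A (T − 42, V := 114):
  T = 57 − 42 = 15
  E = 76
  H = 115
  V = 114
  B = 195 + 3·76 + 3·115 − 3·114 = 426
Change in B: 426 − (-2535) = 2961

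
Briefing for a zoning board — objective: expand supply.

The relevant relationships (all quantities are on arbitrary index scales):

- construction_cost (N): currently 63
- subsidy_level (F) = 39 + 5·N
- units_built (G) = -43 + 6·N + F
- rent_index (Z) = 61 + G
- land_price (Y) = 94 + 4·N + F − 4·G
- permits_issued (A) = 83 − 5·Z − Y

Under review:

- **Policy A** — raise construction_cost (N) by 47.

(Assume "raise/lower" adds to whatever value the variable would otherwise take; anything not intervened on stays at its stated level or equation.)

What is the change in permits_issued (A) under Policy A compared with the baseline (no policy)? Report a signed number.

-940

Baseline:
  N = 63
  F = 39 + 5·63 = 354
  G = -43 + 6·63 + 354 = 689
  Z = 61 + 689 = 750
  Y = 94 + 4·63 + 354 − 4·689 = -2056
  A = 83 − 5·750 − (-2056) = -1611
Policy A (N + 47):
  N = 63 + 47 = 110
  F = 39 + 5·110 = 589
  G = -43 + 6·110 + 589 = 1206
  Z = 61 + 1206 = 1267
  Y = 94 + 4·110 + 589 − 4·1206 = -3701
  A = 83 − 5·1267 − (-3701) = -2551
Change in A: -2551 − (-1611) = -940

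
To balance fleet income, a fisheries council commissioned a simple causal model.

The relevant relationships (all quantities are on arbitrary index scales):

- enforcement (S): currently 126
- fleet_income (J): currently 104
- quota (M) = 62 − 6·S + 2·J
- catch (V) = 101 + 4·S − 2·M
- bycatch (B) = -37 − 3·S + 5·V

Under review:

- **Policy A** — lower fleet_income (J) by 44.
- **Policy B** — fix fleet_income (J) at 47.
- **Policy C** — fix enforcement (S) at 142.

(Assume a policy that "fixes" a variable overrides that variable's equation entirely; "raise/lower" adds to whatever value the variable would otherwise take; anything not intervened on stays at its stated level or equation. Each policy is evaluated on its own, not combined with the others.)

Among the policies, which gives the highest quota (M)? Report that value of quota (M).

Policy A (J − 44):
  S = 126
  J = 104 − 44 = 60
  M = 62 − 6·126 + 2·60 = -574
Policy B (J := 47):
  S = 126
  J = 47
  M = 62 − 6·126 + 2·47 = -600
Policy C (S := 142):
  S = 142
  J = 104
  M = 62 − 6·142 + 2·104 = -582
Comparing — Policy A: M=-574, Policy B: M=-600, Policy C: M=-582. Highest is -574 (Policy A).

-574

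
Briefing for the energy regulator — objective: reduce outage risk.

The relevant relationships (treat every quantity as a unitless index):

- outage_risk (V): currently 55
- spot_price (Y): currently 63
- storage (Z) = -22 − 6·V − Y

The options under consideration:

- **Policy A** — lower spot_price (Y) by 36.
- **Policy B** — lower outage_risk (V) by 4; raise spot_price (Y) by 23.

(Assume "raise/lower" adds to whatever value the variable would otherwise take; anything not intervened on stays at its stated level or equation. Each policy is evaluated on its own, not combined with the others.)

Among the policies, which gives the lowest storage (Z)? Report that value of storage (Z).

-414

Policy A (Y − 36):
  V = 55
  Y = 63 − 36 = 27
  Z = -22 − 6·55 − 27 = -379
Policy B (V − 4, Y + 23):
  V = 55 − 4 = 51
  Y = 63 + 23 = 86
  Z = -22 − 6·51 − 86 = -414
Comparing — Policy A: Z=-379, Policy B: Z=-414. Lowest is -414 (Policy B).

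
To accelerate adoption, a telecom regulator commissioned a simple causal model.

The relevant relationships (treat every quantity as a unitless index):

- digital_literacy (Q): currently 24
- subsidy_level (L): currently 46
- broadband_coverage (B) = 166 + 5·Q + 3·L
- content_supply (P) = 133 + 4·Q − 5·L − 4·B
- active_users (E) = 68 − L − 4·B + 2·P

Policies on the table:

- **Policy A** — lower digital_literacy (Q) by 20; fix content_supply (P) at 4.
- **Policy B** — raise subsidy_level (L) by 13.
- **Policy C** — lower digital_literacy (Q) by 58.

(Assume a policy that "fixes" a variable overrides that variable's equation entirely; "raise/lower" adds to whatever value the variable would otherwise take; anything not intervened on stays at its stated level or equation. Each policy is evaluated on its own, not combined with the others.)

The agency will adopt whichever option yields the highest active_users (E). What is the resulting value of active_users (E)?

Policy A (Q − 20, P := 4):
  Q = 24 − 20 = 4
  L = 46
  B = 166 + 5·4 + 3·46 = 324
  P = 4
  E = 68 − 46 − 4·324 + 2·4 = -1266
Policy B (L + 13):
  Q = 24
  L = 46 + 13 = 59
  B = 166 + 5·24 + 3·59 = 463
  P = 133 + 4·24 − 5·59 − 4·463 = -1918
  E = 68 − 59 − 4·463 + 2·(-1918) = -5679
Policy C (Q − 58):
  Q = 24 − 58 = -34
  L = 46
  B = 166 + 5·(-34) + 3·46 = 134
  P = 133 + 4·(-34) − 5·46 − 4·134 = -769
  E = 68 − 46 − 4·134 + 2·(-769) = -2052
Comparing — Policy A: E=-1266, Policy B: E=-5679, Policy C: E=-2052. Highest is -1266 (Policy A).

-1266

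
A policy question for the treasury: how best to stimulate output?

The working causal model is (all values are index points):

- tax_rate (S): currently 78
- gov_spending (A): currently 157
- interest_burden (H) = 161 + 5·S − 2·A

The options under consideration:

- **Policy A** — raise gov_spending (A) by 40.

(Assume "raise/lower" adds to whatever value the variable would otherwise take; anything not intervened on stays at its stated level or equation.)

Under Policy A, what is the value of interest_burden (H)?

157

Policy A (A + 40):
  S = 78
  A = 157 + 40 = 197
  H = 161 + 5·78 − 2·197 = 157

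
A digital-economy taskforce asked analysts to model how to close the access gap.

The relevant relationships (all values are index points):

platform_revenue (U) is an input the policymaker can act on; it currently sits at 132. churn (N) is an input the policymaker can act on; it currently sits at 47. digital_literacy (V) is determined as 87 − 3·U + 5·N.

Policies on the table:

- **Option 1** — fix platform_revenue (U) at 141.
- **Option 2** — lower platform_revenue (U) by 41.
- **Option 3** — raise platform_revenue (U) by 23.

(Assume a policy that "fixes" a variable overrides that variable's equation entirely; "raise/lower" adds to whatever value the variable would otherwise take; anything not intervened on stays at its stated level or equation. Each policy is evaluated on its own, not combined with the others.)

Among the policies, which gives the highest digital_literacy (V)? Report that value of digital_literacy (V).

49

Option 1 (U := 141):
  U = 141
  N = 47
  V = 87 − 3·141 + 5·47 = -101
Option 2 (U − 41):
  U = 132 − 41 = 91
  N = 47
  V = 87 − 3·91 + 5·47 = 49
Option 3 (U + 23):
  U = 132 + 23 = 155
  N = 47
  V = 87 − 3·155 + 5·47 = -143
Comparing — Option 1: V=-101, Option 2: V=49, Option 3: V=-143. Highest is 49 (Option 2).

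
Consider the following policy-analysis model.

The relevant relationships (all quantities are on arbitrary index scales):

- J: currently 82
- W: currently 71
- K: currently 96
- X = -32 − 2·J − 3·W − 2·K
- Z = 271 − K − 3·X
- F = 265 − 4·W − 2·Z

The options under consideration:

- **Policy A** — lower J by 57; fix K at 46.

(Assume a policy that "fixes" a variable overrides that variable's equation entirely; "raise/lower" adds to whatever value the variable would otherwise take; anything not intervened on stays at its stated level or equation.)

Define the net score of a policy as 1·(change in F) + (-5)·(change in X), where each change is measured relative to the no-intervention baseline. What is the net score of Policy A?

Baseline:
  J = 82
  W = 71
  K = 96
  X = -32 − 2·82 − 3·71 − 2·96 = -601
  Z = 271 − 96 − 3·(-601) = 1978
  F = 265 − 4·71 − 2·1978 = -3975
Policy A (J − 57, K := 46):
  J = 82 − 57 = 25
  W = 71
  K = 46
  X = -32 − 2·25 − 3·71 − 2·46 = -387
  Z = 271 − 46 − 3·(-387) = 1386
  F = 265 − 4·71 − 2·1386 = -2791
ΔF = -2791 − (-3975) = 1184; ΔX = -387 − (-601) = 214
Score = 1·1184 + (-5)·214 = 114

114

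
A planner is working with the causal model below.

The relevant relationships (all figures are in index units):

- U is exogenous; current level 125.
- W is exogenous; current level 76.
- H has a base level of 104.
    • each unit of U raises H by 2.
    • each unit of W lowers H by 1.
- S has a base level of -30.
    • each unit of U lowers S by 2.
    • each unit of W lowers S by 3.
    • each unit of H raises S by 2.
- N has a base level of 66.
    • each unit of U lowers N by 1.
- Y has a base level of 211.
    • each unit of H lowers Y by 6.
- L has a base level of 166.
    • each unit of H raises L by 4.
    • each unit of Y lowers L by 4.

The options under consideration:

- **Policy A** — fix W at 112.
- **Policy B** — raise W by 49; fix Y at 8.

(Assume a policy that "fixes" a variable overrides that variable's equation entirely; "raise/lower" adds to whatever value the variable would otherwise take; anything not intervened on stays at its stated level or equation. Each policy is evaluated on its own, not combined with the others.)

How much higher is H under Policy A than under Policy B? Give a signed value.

Policy A (W := 112):
  U = 125
  W = 112
  H = 104 + 2·125 − 112 = 242
Policy B (W + 49, Y := 8):
  U = 125
  W = 76 + 49 = 125
  H = 104 + 2·125 − 125 = 229
H: 242 − 229 = 13

13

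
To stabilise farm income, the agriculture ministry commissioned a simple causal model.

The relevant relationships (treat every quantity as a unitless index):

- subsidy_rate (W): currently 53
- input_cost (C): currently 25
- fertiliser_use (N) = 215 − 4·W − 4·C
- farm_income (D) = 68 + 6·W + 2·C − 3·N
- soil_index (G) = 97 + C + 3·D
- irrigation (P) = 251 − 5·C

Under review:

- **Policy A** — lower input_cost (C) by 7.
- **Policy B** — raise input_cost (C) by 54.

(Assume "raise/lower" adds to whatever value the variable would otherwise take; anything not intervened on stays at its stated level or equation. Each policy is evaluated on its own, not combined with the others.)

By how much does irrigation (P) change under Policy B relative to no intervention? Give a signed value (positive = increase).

-270

Baseline:
  C = 25
  P = 251 − 5·25 = 126
Policy B (C + 54):
  C = 25 + 54 = 79
  P = 251 − 5·79 = -144
Change in P: -144 − 126 = -270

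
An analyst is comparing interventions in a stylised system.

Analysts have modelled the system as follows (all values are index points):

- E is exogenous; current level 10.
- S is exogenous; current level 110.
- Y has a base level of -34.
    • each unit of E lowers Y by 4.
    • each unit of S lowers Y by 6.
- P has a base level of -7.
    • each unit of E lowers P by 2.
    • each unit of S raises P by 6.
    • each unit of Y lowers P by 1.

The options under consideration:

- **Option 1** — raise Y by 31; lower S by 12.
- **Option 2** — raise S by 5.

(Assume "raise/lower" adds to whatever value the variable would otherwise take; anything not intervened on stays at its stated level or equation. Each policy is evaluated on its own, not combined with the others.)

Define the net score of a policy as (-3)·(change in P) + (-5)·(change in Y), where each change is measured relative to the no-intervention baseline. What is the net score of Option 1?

Baseline:
  E = 10
  S = 110
  Y = -34 − 4·10 − 6·110 = -734
  P = -7 − 2·10 + 6·110 − (-734) = 1367
Option 1 (Y + 31, S − 12):
  E = 10
  S = 110 − 12 = 98
  Y = -34 − 4·10 − 6·98 (+31 from intervention) = -631
  P = -7 − 2·10 + 6·98 − (-631) = 1192
ΔP = 1192 − 1367 = -175; ΔY = -631 − (-734) = 103
Score = (-3)·(-175) + (-5)·103 = 10

10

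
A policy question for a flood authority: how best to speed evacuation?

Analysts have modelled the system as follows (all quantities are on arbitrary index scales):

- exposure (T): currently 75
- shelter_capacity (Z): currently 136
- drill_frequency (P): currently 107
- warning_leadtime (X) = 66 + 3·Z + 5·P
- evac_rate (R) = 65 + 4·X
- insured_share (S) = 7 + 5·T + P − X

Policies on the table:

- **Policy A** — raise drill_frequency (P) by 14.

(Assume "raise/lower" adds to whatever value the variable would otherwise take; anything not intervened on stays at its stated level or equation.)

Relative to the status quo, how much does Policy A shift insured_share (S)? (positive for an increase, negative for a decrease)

Baseline:
  T = 75
  Z = 136
  P = 107
  X = 66 + 3·136 + 5·107 = 1009
  S = 7 + 5·75 + 107 − 1009 = -520
Policy A (P + 14):
  T = 75
  Z = 136
  P = 107 + 14 = 121
  X = 66 + 3·136 + 5·121 = 1079
  S = 7 + 5·75 + 121 − 1079 = -576
Change in S: -576 − (-520) = -56

-56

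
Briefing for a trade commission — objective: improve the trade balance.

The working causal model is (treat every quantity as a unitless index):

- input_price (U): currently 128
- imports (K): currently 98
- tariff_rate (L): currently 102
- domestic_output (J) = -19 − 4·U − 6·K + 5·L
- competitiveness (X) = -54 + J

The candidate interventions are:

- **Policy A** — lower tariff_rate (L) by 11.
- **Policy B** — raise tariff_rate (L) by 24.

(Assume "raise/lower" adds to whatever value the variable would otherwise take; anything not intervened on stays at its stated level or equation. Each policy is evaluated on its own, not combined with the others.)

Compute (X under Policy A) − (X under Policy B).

-175

Policy A (L − 11):
  U = 128
  K = 98
  L = 102 − 11 = 91
  J = -19 − 4·128 − 6·98 + 5·91 = -664
  X = -54 + (-664) = -718
Policy B (L + 24):
  U = 128
  K = 98
  L = 102 + 24 = 126
  J = -19 − 4·128 − 6·98 + 5·126 = -489
  X = -54 + (-489) = -543
X: -718 − (-543) = -175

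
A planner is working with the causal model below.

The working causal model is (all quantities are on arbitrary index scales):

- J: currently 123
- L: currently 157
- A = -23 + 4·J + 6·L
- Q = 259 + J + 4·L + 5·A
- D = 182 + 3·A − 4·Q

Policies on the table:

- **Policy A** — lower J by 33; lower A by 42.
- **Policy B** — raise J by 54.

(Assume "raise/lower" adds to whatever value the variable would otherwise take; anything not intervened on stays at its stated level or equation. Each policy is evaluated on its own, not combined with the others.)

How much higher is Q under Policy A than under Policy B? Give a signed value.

-2037

Policy A (J − 33, A − 42):
  J = 123 − 33 = 90
  L = 157
  A = -23 + 4·90 + 6·157 (−42 from intervention) = 1237
  Q = 259 + 90 + 4·157 + 5·1237 = 7162
Policy B (J + 54):
  J = 123 + 54 = 177
  L = 157
  A = -23 + 4·177 + 6·157 = 1627
  Q = 259 + 177 + 4·157 + 5·1627 = 9199
Q: 7162 − 9199 = -2037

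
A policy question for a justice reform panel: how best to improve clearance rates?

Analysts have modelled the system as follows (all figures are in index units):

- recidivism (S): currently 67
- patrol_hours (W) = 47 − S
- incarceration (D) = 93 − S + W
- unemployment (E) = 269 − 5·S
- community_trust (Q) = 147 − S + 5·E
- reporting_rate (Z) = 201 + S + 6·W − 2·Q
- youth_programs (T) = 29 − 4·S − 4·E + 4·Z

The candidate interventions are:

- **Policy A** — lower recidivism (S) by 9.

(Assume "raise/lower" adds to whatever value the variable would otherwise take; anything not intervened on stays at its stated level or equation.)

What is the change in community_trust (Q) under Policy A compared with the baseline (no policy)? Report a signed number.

Baseline:
  S = 67
  E = 269 − 5·67 = -66
  Q = 147 − 67 + 5·(-66) = -250
Policy A (S − 9):
  S = 67 − 9 = 58
  E = 269 − 5·58 = -21
  Q = 147 − 58 + 5·(-21) = -16
Change in Q: -16 − (-250) = 234

234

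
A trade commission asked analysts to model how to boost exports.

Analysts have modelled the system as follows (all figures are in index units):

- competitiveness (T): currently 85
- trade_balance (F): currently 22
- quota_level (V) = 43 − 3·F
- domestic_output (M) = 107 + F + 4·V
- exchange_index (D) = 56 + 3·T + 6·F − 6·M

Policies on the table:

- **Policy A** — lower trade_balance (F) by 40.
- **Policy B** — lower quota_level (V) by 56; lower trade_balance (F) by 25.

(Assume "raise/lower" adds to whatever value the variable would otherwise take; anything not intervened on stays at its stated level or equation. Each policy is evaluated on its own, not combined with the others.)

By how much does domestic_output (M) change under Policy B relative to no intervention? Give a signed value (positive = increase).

51

Baseline:
  F = 22
  V = 43 − 3·22 = -23
  M = 107 + 22 + 4·(-23) = 37
Policy B (V − 56, F − 25):
  F = 22 − 25 = -3
  V = 43 − 3·(-3) (−56 from intervention) = -4
  M = 107 + (-3) + 4·(-4) = 88
Change in M: 88 − 37 = 51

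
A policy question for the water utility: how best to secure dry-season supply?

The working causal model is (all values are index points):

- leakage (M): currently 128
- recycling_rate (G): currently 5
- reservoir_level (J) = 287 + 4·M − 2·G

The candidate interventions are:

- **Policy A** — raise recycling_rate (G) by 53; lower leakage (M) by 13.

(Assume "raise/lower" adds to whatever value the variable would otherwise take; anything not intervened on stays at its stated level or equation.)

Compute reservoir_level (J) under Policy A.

Policy A (G + 53, M − 13):
  M = 128 − 13 = 115
  G = 5 + 53 = 58
  J = 287 + 4·115 − 2·58 = 631

631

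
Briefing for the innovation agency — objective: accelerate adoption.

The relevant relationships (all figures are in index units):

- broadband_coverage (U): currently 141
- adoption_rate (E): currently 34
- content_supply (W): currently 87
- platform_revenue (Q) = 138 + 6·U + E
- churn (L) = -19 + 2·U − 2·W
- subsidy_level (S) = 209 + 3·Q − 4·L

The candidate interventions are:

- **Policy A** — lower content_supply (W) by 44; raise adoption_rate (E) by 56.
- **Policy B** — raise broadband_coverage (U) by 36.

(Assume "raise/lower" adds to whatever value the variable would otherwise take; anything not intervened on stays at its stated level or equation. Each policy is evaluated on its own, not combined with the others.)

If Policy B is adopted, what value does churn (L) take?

161

Policy B (U + 36):
  U = 141 + 36 = 177
  W = 87
  L = -19 + 2·177 − 2·87 = 161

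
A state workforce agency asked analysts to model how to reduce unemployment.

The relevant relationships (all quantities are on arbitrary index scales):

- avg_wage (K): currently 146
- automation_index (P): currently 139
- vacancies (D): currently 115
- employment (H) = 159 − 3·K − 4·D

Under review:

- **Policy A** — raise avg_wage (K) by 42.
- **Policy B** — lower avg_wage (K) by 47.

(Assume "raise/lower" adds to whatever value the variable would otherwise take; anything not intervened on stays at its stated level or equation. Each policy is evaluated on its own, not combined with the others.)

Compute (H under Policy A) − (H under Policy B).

Policy A (K + 42):
  K = 146 + 42 = 188
  D = 115
  H = 159 − 3·188 − 4·115 = -865
Policy B (K − 47):
  K = 146 − 47 = 99
  D = 115
  H = 159 − 3·99 − 4·115 = -598
H: -865 − (-598) = -267

-267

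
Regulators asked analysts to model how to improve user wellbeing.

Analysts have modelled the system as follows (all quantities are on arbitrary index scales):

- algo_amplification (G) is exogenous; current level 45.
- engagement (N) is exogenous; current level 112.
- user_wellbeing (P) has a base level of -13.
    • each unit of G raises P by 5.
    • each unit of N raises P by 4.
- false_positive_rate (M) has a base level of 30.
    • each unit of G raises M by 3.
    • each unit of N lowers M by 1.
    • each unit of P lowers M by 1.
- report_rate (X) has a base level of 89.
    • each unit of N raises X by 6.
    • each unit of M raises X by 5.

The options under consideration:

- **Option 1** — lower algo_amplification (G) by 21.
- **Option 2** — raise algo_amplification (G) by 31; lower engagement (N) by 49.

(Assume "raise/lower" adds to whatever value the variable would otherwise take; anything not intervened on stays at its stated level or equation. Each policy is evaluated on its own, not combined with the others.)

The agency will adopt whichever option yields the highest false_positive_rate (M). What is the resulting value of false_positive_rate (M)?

Option 1 (G − 21):
  G = 45 − 21 = 24
  N = 112
  P = -13 + 5·24 + 4·112 = 555
  M = 30 + 3·24 − 112 − 555 = -565
Option 2 (G + 31, N − 49):
  G = 45 + 31 = 76
  N = 112 − 49 = 63
  P = -13 + 5·76 + 4·63 = 619
  M = 30 + 3·76 − 63 − 619 = -424
Comparing — Option 1: M=-565, Option 2: M=-424. Highest is -424 (Option 2).

-424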